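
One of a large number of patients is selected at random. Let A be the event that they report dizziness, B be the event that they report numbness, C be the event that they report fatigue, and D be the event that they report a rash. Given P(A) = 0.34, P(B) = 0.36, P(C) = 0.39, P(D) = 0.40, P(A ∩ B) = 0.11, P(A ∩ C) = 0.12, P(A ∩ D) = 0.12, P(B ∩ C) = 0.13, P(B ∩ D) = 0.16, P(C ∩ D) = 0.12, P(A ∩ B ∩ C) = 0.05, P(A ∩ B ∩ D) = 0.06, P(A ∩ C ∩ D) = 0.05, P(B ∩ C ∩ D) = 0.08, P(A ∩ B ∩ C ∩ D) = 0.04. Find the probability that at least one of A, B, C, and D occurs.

By inclusion–exclusion:
P(A ∪ B ∪ C ∪ D) = 0.34 + 0.36 + 0.39 + 0.40 − 0.11 − 0.12 − 0.12 − 0.13 − 0.16 − 0.12 + 0.05 + 0.06 + 0.05 + 0.08 − 0.04 = 0.93

0.93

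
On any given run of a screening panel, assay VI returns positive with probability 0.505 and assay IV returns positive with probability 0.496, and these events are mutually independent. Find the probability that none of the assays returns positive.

P(none) = (1 − 0.505) × (1 − 0.496) = 0.495 × 0.504 = 0.24948

0.24948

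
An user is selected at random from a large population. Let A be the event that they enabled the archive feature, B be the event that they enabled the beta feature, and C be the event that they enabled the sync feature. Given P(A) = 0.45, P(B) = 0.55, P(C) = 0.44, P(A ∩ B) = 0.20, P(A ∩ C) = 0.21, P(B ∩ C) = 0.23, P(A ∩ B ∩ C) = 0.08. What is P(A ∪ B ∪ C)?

0.88

P(A ∪ B ∪ C) = 0.45 + 0.55 + 0.44 − 0.20 − 0.21 − 0.23 + 0.08 = 0.88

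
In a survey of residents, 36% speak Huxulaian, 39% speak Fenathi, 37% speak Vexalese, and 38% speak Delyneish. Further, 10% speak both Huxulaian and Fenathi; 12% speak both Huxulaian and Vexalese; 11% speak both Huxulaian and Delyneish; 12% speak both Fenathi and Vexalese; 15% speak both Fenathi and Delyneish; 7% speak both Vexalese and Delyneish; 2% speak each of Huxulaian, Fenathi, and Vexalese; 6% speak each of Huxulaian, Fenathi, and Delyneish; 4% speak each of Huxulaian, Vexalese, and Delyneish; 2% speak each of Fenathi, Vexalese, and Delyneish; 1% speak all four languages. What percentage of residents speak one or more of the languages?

By inclusion-exclusion,
P(union) = 36 + 39 + 37 + 38 − 10 − 12 − 11 − 12 − 15 − 7 + 2 + 6 + 4 + 2 − 1 = 96%

96%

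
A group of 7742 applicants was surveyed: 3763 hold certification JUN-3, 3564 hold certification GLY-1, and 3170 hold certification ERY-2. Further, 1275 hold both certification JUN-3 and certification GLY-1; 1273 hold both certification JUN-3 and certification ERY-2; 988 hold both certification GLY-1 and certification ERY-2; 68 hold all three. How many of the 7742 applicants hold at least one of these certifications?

7029

By inclusion-exclusion,
|at least one| = 3763 + 3564 + 3170 − 1275 − 1273 − 988 + 68 = 7029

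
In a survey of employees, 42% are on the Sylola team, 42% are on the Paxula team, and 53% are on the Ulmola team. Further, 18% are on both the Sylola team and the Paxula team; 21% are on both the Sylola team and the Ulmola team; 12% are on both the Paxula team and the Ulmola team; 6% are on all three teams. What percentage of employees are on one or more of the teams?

92%

Inclusion–exclusion gives
P(at least one) = 42 + 42 + 53 − 18 − 21 − 12 + 6 = 92%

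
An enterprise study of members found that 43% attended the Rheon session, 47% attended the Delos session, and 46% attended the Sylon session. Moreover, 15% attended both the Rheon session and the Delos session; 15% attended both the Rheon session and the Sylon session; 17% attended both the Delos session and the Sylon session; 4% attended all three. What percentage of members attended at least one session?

P(≥1) = 43 + 47 + 46 − 15 − 15 − 17 + 4 = 93%

93%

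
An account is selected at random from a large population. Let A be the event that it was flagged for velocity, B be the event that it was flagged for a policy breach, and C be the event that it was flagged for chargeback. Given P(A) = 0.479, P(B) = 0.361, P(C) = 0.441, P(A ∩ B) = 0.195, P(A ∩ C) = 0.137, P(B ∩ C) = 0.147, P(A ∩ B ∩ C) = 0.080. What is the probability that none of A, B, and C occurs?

By inclusion–exclusion:
P(A ∪ B ∪ C) = 0.479 + 0.361 + 0.441 − 0.195 − 0.137 − 0.147 + 0.080 = 0.882
P(none) = 1 − 0.882 = 0.118

0.118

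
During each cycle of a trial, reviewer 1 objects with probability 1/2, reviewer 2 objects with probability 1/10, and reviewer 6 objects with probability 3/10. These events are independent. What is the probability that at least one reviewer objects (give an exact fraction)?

137/200

P(none) = (1 − 1/2) × (1 − 1/10) × (1 − 3/10) = 1/2 × 9/10 × 7/10 = 63/200
P(at least one) = 1 − 63/200 = 137/200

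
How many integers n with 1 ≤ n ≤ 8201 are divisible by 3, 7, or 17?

3790

⌊8201/3⌋ + ⌊8201/7⌋ + ⌊8201/17⌋ − ⌊8201/21⌋ − ⌊8201/51⌋ − ⌊8201/119⌋ + ⌊8201/357⌋ = 2733 + 1171 + 482 − 390 − 160 − 68 + 22 = 3790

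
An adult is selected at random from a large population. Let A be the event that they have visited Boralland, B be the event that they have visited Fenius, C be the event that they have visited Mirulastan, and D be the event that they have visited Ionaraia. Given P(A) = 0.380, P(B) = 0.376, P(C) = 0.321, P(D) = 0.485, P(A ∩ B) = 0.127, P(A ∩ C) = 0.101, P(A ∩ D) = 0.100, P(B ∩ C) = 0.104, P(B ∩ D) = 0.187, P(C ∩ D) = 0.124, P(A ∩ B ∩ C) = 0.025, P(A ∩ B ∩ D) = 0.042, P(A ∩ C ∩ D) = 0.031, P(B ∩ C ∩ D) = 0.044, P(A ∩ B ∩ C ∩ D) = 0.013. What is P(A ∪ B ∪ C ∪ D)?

0.948

Apply inclusion-exclusion:
P(A ∪ B ∪ C ∪ D) = 0.380 + 0.376 + 0.321 + 0.485 − 0.127 − 0.101 − 0.100 − 0.104 − 0.187 − 0.124 + 0.025 + 0.042 + 0.031 + 0.044 − 0.013 = 0.948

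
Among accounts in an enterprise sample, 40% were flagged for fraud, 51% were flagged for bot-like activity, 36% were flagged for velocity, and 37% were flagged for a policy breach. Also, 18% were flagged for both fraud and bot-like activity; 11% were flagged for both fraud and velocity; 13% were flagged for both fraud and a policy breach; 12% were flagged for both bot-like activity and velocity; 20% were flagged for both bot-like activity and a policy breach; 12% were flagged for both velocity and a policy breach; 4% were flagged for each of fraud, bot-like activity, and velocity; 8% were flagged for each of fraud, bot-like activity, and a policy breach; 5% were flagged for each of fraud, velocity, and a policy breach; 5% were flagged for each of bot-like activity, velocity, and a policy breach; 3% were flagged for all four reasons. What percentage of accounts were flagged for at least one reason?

P(union) = 40 + 51 + 36 + 37 − 18 − 11 − 13 − 12 − 20 − 12 + 4 + 8 + 5 + 5 − 3 = 97%

97%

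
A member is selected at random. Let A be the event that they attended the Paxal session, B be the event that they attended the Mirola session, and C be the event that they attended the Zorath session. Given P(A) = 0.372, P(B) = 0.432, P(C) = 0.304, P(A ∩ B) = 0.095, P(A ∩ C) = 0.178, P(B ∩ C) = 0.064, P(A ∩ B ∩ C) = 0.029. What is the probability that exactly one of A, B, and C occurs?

By inclusion–exclusion (exactly-one form):
P(exactly one) = 0.372 + 0.432 + 0.304 − 2·0.095 − 2·0.178 − 2·0.064 + 3·0.029 = 0.521

0.521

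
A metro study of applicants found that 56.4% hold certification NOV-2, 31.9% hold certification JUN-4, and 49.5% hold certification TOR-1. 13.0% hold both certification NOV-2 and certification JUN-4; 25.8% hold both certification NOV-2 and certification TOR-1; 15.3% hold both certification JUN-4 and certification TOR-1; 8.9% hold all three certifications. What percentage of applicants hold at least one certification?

92.6%

By inclusion-exclusion,
P(union) = 56.4 + 31.9 + 49.5 − 13.0 − 25.8 − 15.3 + 8.9 = 92.6%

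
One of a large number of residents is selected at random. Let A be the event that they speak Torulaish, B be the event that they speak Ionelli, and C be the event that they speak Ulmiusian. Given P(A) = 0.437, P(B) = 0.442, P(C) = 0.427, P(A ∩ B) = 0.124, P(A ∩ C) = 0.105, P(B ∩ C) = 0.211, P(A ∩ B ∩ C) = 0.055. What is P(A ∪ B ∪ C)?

0.921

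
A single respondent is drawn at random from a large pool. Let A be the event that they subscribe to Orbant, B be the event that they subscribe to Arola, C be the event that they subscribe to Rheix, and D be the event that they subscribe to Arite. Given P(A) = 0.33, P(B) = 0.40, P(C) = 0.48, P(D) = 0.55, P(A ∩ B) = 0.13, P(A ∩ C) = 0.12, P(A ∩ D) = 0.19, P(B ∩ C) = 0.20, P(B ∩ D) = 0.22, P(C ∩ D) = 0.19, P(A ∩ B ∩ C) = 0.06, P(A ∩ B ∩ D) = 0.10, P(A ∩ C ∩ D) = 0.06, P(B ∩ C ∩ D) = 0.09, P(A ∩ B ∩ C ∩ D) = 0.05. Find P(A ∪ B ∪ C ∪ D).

P(A ∪ B ∪ C ∪ D) = 0.33 + 0.40 + 0.48 + 0.55 − 0.13 − 0.12 − 0.19 − 0.20 − 0.22 − 0.19 + 0.06 + 0.10 + 0.06 + 0.09 − 0.05 = 0.97

0.97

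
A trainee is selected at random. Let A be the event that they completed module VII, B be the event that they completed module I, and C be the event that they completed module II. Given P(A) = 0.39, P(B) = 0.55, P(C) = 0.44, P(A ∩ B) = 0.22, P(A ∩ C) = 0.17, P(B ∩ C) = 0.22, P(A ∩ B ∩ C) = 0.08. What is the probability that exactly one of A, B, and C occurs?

P(exactly one) = 0.39 + 0.55 + 0.44 − 2·0.22 − 2·0.17 − 2·0.22 + 3·0.08 = 0.40

0.40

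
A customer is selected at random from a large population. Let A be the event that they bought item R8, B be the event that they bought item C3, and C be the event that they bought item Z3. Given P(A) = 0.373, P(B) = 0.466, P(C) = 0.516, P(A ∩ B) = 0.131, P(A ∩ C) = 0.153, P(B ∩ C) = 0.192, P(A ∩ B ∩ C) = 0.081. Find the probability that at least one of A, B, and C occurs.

0.960

Using inclusion–exclusion:
P(A ∪ B ∪ C) = 0.373 + 0.466 + 0.516 − 0.131 − 0.153 − 0.192 + 0.081 = 0.960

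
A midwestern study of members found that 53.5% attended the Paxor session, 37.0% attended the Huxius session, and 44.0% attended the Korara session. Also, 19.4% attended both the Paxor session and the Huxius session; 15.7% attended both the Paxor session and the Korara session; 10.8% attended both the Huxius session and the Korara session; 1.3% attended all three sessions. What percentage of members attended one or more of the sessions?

89.9%

P(at least one) = 53.5 + 37.0 + 44.0 − 19.4 − 15.7 − 10.8 + 1.3 = 89.9%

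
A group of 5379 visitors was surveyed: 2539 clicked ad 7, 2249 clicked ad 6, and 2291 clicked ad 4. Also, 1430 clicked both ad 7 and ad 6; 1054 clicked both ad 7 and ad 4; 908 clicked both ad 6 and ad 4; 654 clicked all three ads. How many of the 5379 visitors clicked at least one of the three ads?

4341

N(≥1) = 2539 + 2249 + 2291 − 1430 − 1054 − 908 + 654 = 4341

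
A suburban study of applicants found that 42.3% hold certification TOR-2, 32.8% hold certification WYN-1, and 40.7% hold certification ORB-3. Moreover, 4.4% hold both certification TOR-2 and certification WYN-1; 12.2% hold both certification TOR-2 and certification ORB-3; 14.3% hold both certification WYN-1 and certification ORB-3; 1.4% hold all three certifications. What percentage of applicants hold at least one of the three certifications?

86.3%

Using inclusion–exclusion:
P(≥1) = 42.3 + 32.8 + 40.7 − 4.4 − 12.2 − 14.3 + 1.4 = 86.3%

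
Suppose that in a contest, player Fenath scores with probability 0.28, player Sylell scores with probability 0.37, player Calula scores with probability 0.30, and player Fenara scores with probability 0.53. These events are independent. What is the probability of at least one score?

0.8507656

Independence gives P(none) = ∏(1 − pᵢ).
P(none) = (1 − 0.28) × (1 − 0.37) × (1 − 0.30) × (1 − 0.53) = 0.72 × 0.63 × 0.70 × 0.47 = 0.1492344
P(at least one) = 1 − 0.1492344 = 0.8507656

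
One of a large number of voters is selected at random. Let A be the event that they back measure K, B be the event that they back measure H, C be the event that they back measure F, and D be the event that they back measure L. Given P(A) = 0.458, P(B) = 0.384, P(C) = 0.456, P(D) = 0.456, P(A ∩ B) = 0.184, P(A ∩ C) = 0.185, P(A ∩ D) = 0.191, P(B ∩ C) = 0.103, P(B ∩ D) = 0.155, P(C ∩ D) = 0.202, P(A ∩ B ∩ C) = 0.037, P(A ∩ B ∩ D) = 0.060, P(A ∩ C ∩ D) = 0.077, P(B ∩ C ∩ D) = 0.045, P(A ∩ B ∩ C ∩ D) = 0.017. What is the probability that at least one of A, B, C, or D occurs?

By inclusion–exclusion:
P(A ∪ B ∪ C ∪ D) = 0.458 + 0.384 + 0.456 + 0.456 − 0.184 − 0.185 − 0.191 − 0.103 − 0.155 − 0.202 + 0.037 + 0.060 + 0.077 + 0.045 − 0.017 = 0.936

0.936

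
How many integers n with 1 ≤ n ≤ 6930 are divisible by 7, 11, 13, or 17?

Inclusion–exclusion gives
floor(6930/7) + floor(6930/11) + floor(6930/13) + floor(6930/17) − floor(6930/77) − floor(6930/91) − floor(6930/119) − floor(6930/143) − floor(6930/187) − floor(6930/221) + floor(6930/1001) + floor(6930/1309) + floor(6930/1547) + floor(6930/2431) − floor(6930/17017) = 990 + 630 + 533 + 407 − 90 − 76 − 58 − 48 − 37 − 31 + 6 + 5 + 4 + 2 − 0 = 2237

2237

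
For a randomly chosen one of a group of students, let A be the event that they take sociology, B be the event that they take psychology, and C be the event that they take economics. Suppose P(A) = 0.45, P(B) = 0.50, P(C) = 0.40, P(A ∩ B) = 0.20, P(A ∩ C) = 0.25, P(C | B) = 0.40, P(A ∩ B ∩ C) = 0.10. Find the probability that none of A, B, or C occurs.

0.20

P(B ∩ C) = P(B)·P(C|B) = 0.50 × 0.40 = 0.20
Using inclusion–exclusion:
P(A ∪ B ∪ C) = 0.45 + 0.50 + 0.40 − 0.20 − 0.25 − 0.20 + 0.10 = 0.80
P(none) = 1 − 0.80 = 0.20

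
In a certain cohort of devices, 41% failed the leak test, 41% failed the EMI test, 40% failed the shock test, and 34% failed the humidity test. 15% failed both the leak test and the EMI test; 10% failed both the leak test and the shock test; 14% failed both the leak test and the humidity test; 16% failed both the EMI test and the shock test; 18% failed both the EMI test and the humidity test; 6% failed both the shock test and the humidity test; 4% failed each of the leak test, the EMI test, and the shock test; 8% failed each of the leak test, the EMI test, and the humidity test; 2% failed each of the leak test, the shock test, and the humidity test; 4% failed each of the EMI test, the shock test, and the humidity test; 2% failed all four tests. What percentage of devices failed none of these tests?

7%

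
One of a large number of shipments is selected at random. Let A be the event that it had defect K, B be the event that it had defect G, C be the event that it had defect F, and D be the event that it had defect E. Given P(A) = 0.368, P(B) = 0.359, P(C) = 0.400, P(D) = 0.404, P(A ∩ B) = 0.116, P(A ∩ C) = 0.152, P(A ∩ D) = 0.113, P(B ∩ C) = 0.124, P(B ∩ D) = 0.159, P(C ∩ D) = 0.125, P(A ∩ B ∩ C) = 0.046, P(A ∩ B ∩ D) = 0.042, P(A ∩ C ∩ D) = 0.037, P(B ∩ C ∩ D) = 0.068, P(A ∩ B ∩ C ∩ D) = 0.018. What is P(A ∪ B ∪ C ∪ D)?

Apply inclusion-exclusion:
P(A ∪ B ∪ C ∪ D) = 0.368 + 0.359 + 0.400 + 0.404 − 0.116 − 0.152 − 0.113 − 0.124 − 0.159 − 0.125 + 0.046 + 0.042 + 0.037 + 0.068 − 0.018 = 0.917

0.917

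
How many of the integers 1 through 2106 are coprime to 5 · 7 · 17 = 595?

1360

floor(2106/5) + floor(2106/7) + floor(2106/17) − floor(2106/35) − floor(2106/85) − floor(2106/119) + floor(2106/595) = 421 + 300 + 123 − 60 − 24 − 17 + 3 = 746
2106 − 746 = 1360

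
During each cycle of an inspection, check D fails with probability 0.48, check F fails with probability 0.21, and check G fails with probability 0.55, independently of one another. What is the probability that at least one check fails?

P(none) = (1 − 0.48) × (1 − 0.21) × (1 − 0.55) = 0.52 × 0.79 × 0.45 = 0.18486
P(at least one) = 1 − 0.18486 = 0.81514

0.81514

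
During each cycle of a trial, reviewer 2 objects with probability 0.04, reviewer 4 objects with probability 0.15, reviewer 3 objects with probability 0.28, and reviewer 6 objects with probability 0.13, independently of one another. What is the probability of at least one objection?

Since the events are independent, P(none) is the product of the individual non-occurrence probabilities.
P(none) = (1 − 0.04) × (1 − 0.15) × (1 − 0.28) × (1 − 0.13) = 0.96 × 0.85 × 0.72 × 0.87 = 0.5111424
P(at least one) = 1 − 0.5111424 = 0.4888576

0.4888576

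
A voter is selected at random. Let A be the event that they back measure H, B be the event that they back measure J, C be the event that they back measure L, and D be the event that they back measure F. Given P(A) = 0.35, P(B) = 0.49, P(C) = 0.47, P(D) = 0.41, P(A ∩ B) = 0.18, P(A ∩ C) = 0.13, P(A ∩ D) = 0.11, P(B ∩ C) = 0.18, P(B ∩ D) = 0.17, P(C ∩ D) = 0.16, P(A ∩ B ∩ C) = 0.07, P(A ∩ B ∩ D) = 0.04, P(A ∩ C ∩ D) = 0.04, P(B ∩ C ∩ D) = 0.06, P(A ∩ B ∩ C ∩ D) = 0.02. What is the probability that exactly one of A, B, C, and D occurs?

By inclusion–exclusion (exactly-one form):
P(exactly one) = 0.35 + 0.49 + 0.47 + 0.41 − 2·0.18 − 2·0.13 − 2·0.11 − 2·0.18 − 2·0.17 − 2·0.16 + 3·0.07 + 3·0.04 + 3·0.04 + 3·0.06 − 4·0.02 = 0.41

0.41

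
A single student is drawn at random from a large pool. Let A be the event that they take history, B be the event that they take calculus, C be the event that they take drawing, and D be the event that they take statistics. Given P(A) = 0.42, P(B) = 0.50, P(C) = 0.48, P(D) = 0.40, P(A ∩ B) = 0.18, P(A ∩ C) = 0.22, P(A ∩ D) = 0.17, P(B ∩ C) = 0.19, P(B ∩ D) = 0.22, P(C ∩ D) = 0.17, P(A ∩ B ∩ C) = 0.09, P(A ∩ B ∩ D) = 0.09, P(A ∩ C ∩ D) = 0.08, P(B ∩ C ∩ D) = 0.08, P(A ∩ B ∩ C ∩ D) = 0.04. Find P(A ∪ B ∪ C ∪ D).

0.95

Using inclusion–exclusion:
P(A ∪ B ∪ C ∪ D) = 0.42 + 0.50 + 0.48 + 0.40 − 0.18 − 0.22 − 0.17 − 0.19 − 0.22 − 0.17 + 0.09 + 0.09 + 0.08 + 0.08 − 0.04 = 0.95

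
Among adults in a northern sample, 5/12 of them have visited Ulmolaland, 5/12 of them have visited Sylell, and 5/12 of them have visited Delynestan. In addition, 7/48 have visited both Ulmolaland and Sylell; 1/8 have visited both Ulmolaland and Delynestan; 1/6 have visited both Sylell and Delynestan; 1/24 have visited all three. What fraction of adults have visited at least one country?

41/48

Inclusion–exclusion gives
P(≥1) = 5/12 + 5/12 + 5/12 − 7/48 − 1/8 − 1/6 + 1/24 = 41/48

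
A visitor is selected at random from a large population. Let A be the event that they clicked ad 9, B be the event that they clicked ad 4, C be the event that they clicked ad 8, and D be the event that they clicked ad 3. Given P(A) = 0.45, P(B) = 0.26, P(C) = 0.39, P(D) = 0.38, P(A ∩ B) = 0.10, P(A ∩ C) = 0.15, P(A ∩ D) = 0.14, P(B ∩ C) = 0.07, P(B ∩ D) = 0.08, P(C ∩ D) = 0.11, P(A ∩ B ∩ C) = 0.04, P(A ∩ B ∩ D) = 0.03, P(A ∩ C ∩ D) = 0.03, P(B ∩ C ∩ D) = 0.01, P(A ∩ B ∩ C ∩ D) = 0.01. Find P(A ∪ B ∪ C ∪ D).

By inclusion-exclusion,
P(A ∪ B ∪ C ∪ D) = 0.45 + 0.26 + 0.39 + 0.38 − 0.10 − 0.15 − 0.14 − 0.07 − 0.08 − 0.11 + 0.04 + 0.03 + 0.03 + 0.01 − 0.01 = 0.93

0.93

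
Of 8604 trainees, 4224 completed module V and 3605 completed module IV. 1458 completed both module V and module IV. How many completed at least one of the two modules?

6371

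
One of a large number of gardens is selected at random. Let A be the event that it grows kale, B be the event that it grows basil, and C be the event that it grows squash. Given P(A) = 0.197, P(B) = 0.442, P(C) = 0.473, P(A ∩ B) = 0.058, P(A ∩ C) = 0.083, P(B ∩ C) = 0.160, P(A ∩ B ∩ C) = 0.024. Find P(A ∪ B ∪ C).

0.835

Apply inclusion-exclusion:
P(A ∪ B ∪ C) = 0.197 + 0.442 + 0.473 − 0.058 − 0.083 − 0.160 + 0.024 = 0.835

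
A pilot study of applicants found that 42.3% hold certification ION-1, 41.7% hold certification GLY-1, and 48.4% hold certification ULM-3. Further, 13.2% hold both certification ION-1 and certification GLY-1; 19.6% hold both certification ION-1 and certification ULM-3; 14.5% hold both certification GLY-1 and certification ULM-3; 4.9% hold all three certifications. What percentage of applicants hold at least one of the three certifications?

By inclusion-exclusion,
P(union) = 42.3 + 41.7 + 48.4 − 13.2 − 19.6 − 14.5 + 4.9 = 90.0%

90.0%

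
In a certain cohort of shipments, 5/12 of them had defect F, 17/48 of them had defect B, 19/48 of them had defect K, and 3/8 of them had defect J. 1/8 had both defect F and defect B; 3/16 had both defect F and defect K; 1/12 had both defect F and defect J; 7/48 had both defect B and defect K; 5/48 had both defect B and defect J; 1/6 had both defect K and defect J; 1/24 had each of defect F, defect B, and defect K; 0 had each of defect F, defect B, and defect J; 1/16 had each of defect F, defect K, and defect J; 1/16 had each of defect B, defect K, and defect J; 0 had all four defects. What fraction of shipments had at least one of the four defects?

43/48

Apply inclusion-exclusion:
P(at least one) = 5/12 + 17/48 + 19/48 + 3/8 − 1/8 − 3/16 − 1/12 − 7/48 − 5/48 − 1/6 + 1/24 + 0 + 1/16 + 1/16 − 0 = 43/48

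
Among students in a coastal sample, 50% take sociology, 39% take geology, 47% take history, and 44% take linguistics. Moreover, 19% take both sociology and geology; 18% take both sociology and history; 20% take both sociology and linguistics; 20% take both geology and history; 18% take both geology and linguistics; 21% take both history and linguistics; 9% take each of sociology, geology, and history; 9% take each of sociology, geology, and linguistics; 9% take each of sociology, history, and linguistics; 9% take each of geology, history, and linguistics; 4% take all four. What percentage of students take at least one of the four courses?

96%

Using inclusion–exclusion:
P(at least one) = 50 + 39 + 47 + 44 − 19 − 18 − 20 − 20 − 18 − 21 + 9 + 9 + 9 + 9 − 4 = 96%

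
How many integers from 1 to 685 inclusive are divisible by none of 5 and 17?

floor(685/5) + floor(685/17) − floor(685/85) = 137 + 40 − 8 = 169
685 − 169 = 516

516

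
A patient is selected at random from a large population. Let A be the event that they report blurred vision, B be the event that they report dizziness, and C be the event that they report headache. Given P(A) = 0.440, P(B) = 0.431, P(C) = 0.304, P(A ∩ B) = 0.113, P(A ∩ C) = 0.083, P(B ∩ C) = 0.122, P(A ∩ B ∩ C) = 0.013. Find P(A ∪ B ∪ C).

0.870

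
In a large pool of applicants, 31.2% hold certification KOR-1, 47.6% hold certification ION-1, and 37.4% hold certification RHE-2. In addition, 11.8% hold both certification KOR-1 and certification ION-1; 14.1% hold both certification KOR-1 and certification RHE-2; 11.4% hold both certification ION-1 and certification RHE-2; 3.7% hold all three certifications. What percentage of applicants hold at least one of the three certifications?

82.6%

By inclusion–exclusion:
P(at least one) = 31.2 + 47.6 + 37.4 − 11.8 − 14.1 − 11.4 + 3.7 = 82.6%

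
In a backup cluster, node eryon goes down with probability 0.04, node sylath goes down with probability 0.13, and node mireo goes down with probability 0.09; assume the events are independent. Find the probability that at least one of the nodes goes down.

P(none) = (1 − 0.04) × (1 − 0.13) × (1 − 0.09) = 0.96 × 0.87 × 0.91 = 0.760032
P(at least one) = 1 − 0.760032 = 0.239968

0.239968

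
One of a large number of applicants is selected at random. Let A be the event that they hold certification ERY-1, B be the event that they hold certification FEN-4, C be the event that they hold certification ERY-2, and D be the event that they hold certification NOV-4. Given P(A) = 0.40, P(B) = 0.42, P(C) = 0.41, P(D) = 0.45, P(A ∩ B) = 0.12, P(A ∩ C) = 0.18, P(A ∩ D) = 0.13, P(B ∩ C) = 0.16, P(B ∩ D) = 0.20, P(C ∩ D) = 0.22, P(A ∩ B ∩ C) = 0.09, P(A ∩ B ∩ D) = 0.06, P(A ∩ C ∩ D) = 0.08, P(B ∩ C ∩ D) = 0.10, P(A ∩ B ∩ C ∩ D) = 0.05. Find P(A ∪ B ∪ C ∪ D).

0.95

P(A ∪ B ∪ C ∪ D) = 0.40 + 0.42 + 0.41 + 0.45 − 0.12 − 0.18 − 0.13 − 0.16 − 0.20 − 0.22 + 0.09 + 0.06 + 0.08 + 0.10 − 0.05 = 0.95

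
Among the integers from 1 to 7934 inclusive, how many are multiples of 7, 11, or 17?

2115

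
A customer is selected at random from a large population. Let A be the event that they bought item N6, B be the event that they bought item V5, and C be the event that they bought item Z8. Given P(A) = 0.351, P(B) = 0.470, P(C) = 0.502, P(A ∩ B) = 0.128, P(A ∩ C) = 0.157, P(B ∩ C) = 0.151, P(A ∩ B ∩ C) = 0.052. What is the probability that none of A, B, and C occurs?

0.061

By inclusion–exclusion:
P(A ∪ B ∪ C) = 0.351 + 0.470 + 0.502 − 0.128 − 0.157 − 0.151 + 0.052 = 0.939
P(none) = 1 − 0.939 = 0.061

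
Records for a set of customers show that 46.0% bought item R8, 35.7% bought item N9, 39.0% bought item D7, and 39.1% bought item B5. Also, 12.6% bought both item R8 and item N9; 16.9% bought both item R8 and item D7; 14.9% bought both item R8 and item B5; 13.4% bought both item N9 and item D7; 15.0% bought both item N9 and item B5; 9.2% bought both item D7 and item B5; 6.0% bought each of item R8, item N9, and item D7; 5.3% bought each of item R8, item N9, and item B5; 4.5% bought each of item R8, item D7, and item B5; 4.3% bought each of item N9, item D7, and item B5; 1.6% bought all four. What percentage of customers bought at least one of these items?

96.3%

Using inclusion–exclusion:
P(at least one) = 46.0 + 35.7 + 39.0 + 39.1 − 12.6 − 16.9 − 14.9 − 13.4 − 15.0 − 9.2 + 6.0 + 5.3 + 4.5 + 4.3 − 1.6 = 96.3%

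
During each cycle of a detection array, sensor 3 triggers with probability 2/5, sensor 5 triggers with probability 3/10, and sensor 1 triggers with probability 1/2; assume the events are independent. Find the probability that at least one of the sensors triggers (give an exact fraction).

P(none) = (1 − 2/5) × (1 − 3/10) × (1 − 1/2) = 3/5 × 7/10 × 1/2 = 21/100
P(at least one) = 1 − 21/100 = 79/100

79/100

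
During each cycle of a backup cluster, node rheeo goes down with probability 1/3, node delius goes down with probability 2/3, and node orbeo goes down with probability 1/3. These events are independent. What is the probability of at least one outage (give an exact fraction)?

P(none) = (1 − 1/3) × (1 − 2/3) × (1 − 1/3) = 2/3 × 1/3 × 2/3 = 4/27
P(at least one) = 1 − 4/27 = 23/27

23/27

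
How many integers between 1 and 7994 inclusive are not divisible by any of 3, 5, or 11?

3877

floor(7994/3) + floor(7994/5) + floor(7994/11) − floor(7994/15) − floor(7994/33) − floor(7994/55) + floor(7994/165) = 2664 + 1598 + 726 − 532 − 242 − 145 + 48 = 4117
7994 − 4117 = 3877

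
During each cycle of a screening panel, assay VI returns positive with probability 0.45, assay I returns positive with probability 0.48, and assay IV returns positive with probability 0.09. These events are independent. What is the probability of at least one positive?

0.73974

P(none) = (1 − 0.45) × (1 − 0.48) × (1 − 0.09) = 0.55 × 0.52 × 0.91 = 0.26026
P(at least one) = 1 − 0.26026 = 0.73974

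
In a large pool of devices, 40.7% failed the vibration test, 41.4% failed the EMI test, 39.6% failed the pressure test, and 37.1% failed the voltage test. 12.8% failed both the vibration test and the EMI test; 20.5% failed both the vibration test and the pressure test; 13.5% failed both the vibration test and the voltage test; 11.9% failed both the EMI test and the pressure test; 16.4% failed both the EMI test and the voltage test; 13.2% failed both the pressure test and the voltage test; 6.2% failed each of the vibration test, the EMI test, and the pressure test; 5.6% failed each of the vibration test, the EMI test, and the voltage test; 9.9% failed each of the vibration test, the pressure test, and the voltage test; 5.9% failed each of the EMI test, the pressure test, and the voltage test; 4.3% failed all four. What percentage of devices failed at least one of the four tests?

P(union) = 40.7 + 41.4 + 39.6 + 37.1 − 12.8 − 20.5 − 13.5 − 11.9 − 16.4 − 13.2 + 6.2 + 5.6 + 9.9 + 5.9 − 4.3 = 93.8%

93.8%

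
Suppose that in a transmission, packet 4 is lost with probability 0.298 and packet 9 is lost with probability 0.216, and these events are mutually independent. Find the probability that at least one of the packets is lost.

P(none) = (1 − 0.298) × (1 − 0.216) = 0.702 × 0.784 = 0.550368
P(at least one) = 1 − 0.550368 = 0.449632

0.449632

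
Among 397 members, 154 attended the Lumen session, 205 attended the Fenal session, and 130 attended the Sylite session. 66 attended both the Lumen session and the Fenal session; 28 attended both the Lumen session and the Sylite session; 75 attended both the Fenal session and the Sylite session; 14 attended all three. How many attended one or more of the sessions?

334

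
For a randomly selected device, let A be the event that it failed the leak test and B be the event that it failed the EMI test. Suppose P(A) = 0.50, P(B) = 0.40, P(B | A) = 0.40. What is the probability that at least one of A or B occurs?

P(A ∩ B) = P(A)·P(B|A) = 0.50 × 0.40 = 0.20
Inclusion–exclusion gives
P(A ∪ B) = 0.50 + 0.40 − 0.20 = 0.70

0.70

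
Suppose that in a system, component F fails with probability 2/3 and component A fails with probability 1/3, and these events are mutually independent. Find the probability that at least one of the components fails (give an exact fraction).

P(none) = (1 − 2/3) × (1 − 1/3) = 1/3 × 2/3 = 2/9
P(at least one) = 1 − 2/9 = 7/9

7/9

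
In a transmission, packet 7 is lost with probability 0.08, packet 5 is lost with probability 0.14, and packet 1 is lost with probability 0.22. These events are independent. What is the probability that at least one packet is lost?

P(none) = (1 − 0.08) × (1 − 0.14) × (1 − 0.22) = 0.92 × 0.86 × 0.78 = 0.617136
P(at least one) = 1 − 0.617136 = 0.382864

0.382864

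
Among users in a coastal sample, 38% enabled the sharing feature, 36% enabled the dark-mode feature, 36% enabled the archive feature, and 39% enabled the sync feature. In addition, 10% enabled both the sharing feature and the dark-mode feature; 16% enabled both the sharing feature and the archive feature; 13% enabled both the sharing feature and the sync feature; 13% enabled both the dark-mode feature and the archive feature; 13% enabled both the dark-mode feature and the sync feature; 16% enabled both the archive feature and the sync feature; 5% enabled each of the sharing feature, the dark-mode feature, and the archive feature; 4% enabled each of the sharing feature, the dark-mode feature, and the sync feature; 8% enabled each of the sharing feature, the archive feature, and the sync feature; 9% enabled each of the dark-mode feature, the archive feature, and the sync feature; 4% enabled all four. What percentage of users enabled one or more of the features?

90%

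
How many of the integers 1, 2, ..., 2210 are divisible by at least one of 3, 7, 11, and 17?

1129

floor(2210/3) + floor(2210/7) + floor(2210/11) + floor(2210/17) − floor(2210/21) − floor(2210/33) − floor(2210/51) − floor(2210/77) − floor(2210/119) − floor(2210/187) + floor(2210/231) + floor(2210/357) + floor(2210/561) + floor(2210/1309) − floor(2210/3927) = 736 + 315 + 200 + 130 − 105 − 66 − 43 − 28 − 18 − 11 + 9 + 6 + 3 + 1 − 0 = 1129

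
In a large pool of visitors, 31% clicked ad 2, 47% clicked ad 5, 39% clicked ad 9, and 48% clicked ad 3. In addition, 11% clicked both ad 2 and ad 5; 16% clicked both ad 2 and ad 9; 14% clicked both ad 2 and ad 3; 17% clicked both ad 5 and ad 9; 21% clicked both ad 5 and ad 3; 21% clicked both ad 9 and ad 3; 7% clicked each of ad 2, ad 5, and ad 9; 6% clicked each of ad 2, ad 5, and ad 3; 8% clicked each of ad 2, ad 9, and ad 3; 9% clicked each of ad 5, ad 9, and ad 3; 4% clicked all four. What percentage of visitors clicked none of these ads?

9%

P(≥1) = 31 + 47 + 39 + 48 − 11 − 16 − 14 − 17 − 21 − 21 + 7 + 6 + 8 + 9 − 4 = 91%
P(none) = 100% − 91% = 9%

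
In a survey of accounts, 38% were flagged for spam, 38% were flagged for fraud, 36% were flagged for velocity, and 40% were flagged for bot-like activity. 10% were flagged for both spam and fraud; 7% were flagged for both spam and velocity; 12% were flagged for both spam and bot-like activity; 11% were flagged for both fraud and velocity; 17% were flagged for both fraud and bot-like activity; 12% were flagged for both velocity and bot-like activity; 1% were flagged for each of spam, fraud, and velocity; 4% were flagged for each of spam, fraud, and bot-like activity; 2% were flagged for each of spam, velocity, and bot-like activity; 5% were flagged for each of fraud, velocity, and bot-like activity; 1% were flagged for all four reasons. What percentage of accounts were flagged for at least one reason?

94%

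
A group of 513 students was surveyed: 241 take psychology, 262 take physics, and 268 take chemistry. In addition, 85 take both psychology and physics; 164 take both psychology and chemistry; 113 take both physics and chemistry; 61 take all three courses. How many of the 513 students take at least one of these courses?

By inclusion-exclusion,
N(≥1) = 241 + 262 + 268 − 85 − 164 − 113 + 61 = 470

470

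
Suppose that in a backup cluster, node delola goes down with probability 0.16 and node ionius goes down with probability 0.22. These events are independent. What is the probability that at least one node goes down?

0.3448

P(none) = (1 − 0.16) × (1 − 0.22) = 0.84 × 0.78 = 0.6552
P(at least one) = 1 − 0.6552 = 0.3448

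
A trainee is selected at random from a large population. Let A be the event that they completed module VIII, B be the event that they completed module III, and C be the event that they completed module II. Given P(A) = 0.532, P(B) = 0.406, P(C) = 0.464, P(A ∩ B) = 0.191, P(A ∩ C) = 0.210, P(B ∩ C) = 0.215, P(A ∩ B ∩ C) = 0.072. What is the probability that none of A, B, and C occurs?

0.142

Inclusion–exclusion gives
P(A ∪ B ∪ C) = 0.532 + 0.406 + 0.464 − 0.191 − 0.210 − 0.215 + 0.072 = 0.858
P(none) = 1 − 0.858 = 0.142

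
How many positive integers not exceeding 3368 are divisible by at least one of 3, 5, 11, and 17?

By inclusion–exclusion:
floor(3368/3) + floor(3368/5) + floor(3368/11) + floor(3368/17) − floor(3368/15) − floor(3368/33) − floor(3368/51) − floor(3368/55) − floor(3368/85) − floor(3368/187) + floor(3368/165) + floor(3368/255) + floor(3368/561) + floor(3368/935) − floor(3368/2805) = 1122 + 673 + 306 + 198 − 224 − 102 − 66 − 61 − 39 − 18 + 20 + 13 + 6 + 3 − 1 = 1830

1830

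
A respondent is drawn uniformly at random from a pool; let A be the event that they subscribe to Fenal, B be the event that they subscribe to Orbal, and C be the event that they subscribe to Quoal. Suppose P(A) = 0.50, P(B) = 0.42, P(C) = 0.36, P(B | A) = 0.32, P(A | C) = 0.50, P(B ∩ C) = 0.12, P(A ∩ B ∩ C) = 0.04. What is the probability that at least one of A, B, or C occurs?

P(A ∩ B) = P(A)·P(B|A) = 0.50 × 0.32 = 0.16
P(A ∩ C) = P(C)·P(A|C) = 0.36 × 0.50 = 0.18
P(A ∪ B ∪ C) = 0.50 + 0.42 + 0.36 − 0.16 − 0.18 − 0.12 + 0.04 = 0.86

0.86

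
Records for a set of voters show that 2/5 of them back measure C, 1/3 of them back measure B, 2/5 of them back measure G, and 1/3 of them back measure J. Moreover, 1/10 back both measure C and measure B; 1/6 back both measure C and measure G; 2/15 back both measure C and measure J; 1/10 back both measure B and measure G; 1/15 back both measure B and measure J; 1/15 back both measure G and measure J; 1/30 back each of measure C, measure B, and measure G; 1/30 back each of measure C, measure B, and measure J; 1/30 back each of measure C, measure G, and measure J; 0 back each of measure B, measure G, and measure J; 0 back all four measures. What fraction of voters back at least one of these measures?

14/15

P(union) = 2/5 + 1/3 + 2/5 + 1/3 − 1/10 − 1/6 − 2/15 − 1/10 − 1/15 − 1/15 + 1/30 + 1/30 + 1/30 + 0 − 0 = 14/15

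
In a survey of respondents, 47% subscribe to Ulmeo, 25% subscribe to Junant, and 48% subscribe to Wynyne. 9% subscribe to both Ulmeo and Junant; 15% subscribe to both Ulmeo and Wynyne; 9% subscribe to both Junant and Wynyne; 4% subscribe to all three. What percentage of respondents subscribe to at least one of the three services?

91%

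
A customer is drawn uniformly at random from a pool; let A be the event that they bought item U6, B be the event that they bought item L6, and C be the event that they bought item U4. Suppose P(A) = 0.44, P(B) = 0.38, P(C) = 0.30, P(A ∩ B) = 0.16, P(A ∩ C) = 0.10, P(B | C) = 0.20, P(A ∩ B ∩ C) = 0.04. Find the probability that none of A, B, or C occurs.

P(B ∩ C) = P(C)·P(B|C) = 0.30 × 0.20 = 0.06
P(A ∪ B ∪ C) = 0.44 + 0.38 + 0.30 − 0.16 − 0.10 − 0.06 + 0.04 = 0.84
P(none) = 1 − 0.84 = 0.16

0.16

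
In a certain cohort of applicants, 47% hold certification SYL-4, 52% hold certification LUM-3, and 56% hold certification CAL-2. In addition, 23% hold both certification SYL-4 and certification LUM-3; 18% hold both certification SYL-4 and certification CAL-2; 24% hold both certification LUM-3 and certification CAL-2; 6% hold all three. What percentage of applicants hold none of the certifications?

4%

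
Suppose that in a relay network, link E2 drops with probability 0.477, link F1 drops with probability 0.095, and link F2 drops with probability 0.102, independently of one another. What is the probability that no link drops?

Independence gives P(none) = ∏(1 − pᵢ).
P(none) = (1 − 0.477) × (1 − 0.095) × (1 − 0.102) = 0.523 × 0.905 × 0.898 = 0.42503687

0.42503687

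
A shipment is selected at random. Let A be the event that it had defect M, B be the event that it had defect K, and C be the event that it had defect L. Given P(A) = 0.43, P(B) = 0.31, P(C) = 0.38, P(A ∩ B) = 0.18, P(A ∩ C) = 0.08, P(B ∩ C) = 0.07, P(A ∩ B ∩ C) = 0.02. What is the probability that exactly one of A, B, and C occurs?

Using the inclusion–exclusion count for exactly one event:
P(exactly one) = 0.43 + 0.31 + 0.38 − 2·0.18 − 2·0.08 − 2·0.07 + 3·0.02 = 0.52

0.52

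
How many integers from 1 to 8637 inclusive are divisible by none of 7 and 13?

6834

⌊8637/7⌋ + ⌊8637/13⌋ − ⌊8637/91⌋ = 1233 + 664 − 94 = 1803
8637 − 1803 = 6834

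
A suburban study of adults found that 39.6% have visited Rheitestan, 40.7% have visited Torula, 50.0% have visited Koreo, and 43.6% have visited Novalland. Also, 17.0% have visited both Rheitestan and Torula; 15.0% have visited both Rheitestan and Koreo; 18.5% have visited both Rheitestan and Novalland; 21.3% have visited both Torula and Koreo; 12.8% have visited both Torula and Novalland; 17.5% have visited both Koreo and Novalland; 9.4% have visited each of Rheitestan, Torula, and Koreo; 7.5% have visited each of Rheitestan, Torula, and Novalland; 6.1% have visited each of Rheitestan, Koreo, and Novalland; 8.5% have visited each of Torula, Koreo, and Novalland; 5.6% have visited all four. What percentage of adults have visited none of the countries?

P(≥1) = 39.6 + 40.7 + 50.0 + 43.6 − 17.0 − 15.0 − 18.5 − 21.3 − 12.8 − 17.5 + 9.4 + 7.5 + 6.1 + 8.5 − 5.6 = 97.7%
P(none) = 100% − 97.7% = 2.3%

2.3%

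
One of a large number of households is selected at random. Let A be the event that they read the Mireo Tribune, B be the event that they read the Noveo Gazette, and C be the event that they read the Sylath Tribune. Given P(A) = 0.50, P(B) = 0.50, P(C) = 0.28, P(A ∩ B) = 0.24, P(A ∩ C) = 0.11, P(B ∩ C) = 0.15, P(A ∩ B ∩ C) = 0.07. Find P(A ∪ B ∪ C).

0.85

Using inclusion–exclusion:
P(A ∪ B ∪ C) = 0.50 + 0.50 + 0.28 − 0.24 − 0.11 − 0.15 + 0.07 = 0.85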